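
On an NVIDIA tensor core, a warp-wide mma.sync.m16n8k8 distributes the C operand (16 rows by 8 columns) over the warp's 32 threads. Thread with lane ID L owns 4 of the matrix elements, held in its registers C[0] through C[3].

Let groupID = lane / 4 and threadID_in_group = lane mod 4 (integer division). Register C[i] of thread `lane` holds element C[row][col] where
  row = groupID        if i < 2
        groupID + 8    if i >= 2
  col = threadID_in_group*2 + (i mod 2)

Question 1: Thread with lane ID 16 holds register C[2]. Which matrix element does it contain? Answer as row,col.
12,0

lane 16->16/4=4, 16 mod 4=0
i=2  r:4+8->12  c:2·0+0->0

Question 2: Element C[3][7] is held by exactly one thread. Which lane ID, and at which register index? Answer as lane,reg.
r=3->g=3,rb=0  c=7->t=3,b0=1
L=3*4+3=15  i=0*2+1=1

15,1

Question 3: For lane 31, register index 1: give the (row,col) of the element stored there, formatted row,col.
L=31⇒gr=31>>2=7, th=31&3=3
[1]⇒row 7+0=7  col 3·2+1=7

7,7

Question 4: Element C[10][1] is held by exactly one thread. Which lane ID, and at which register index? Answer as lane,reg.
8,3

r=10⇒gr=2,Rb=1  c=1⇒th=0,odd=1
L=2*4+0=8  i=1*2+1=3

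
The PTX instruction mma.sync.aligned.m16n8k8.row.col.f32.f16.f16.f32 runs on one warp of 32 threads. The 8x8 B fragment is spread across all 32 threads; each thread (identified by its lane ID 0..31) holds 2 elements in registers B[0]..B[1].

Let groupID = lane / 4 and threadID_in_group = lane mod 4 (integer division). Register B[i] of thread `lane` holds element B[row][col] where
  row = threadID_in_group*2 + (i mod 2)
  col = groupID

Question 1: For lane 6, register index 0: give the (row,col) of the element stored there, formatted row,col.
L=6→G=6>>2=1, T=6&3=2
[0]→row 2·2+0=4  col G=1

4,1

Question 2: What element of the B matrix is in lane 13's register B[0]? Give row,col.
2,3

lane 13: g=3 (13/4), t=1 (13%4)
i=0: r=1*2+0=2, c=g=3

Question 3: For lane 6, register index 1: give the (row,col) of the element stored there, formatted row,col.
6: G=1,T=2
[1] (2*2+1,1) = (5,1)

5,1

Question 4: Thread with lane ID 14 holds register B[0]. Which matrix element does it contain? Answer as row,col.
4,3

lane 14=>14/4=3, 14 mod 4=2
i=0  r:2·2+0=>4  c:3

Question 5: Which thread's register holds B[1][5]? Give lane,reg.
c:5=>grp=5  r:1=>tig=0,lo=1
L=5*4+0=20  i=1=1

20,1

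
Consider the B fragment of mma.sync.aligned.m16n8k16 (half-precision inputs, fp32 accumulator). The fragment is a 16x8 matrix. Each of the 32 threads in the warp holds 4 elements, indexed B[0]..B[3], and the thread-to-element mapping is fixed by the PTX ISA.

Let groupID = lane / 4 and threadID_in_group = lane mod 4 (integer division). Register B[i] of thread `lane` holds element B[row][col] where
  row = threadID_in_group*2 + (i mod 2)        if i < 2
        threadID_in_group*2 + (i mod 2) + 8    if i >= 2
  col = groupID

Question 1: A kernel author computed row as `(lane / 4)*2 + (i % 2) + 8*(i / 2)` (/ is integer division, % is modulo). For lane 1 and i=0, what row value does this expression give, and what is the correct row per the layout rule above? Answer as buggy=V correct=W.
`(lane / 4)*2 + (i % 2) + 8*(i / 2)`[1,0]->0
lane 1->1/4=0, 1 mod 4=1
i=0  r:2·1+0+0->2  c:0
row: 0 vs 2

buggy=0 correct=2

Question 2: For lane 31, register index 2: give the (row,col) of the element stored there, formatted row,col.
14,7

31: g=7,t=3
[2] (3*2+0+8,7) = (14,7)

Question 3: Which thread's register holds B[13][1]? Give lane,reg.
6,3

c: 1->gid=1  r: 13->r8=1,tid=2,i&1=1
L=1*4+2=6  i=1*2+1=3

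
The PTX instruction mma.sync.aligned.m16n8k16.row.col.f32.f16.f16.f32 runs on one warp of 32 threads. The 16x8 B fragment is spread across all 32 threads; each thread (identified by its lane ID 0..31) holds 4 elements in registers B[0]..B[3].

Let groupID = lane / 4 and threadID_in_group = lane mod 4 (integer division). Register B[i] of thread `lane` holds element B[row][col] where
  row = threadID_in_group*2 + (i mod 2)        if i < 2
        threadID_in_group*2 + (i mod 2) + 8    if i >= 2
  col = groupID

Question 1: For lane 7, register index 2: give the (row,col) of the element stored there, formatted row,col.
L=7⇒gr=7>>2=1, th=7&3=3
[2]⇒row 3·2+0+8=14  col gr=1

14,1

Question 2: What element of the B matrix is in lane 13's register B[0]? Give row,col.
13: gid=3,tid=1
[0] (1*2+0+0,3) = (2,3)

2,3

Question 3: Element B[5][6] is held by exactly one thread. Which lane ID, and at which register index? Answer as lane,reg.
c=6→G=6  r=5→rhi=0,T=2,p=1
L=6*4+2=26  i=0*2+1=1

26,1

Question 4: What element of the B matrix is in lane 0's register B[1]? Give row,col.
lane 0->0/4=0, 0 mod 4=0
i=1  r:2·0+1+0->1  c:0

1,0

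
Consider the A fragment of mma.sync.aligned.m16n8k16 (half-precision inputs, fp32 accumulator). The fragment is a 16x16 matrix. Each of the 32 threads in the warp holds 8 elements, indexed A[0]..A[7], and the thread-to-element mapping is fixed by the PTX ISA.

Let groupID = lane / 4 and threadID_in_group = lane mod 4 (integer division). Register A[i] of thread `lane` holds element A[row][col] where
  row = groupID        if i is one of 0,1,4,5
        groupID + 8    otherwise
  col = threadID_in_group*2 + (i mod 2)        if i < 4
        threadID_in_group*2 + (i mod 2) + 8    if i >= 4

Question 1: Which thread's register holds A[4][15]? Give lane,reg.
r=4→G=4,rhi=0  c=15→chi=1,T=3,p=1
L=4*4+3=19  i=1*4+0*2+1=5

19,5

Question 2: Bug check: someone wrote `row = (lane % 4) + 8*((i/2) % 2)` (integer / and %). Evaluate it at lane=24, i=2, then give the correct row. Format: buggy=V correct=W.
buggy=8 correct=14

`(lane % 4) + 8*((i/2) % 2)`[24,2]->8
lane 24: gid=6 (24/4), tid=0 (24%4)
i=2: r=6+8=14, c=0*2+0+0=0
row: 8 vs 14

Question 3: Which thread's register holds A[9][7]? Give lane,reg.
r=9→G=1,rhi=1  c=7→chi=0,T=3,p=1
L=1*4+3=7  i=0*4+1*2+1=3

7,3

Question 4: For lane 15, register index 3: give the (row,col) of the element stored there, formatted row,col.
lane 15→15/4=3, 15 mod 4=3
i=3  r:3+8→11  c:2·3+1+0→7

11,7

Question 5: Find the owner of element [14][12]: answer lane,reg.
r=14⇒gr=6,Rb=1  c=12⇒Cb=1,th=2,odd=0
L=6*4+2=26  i=1*4+1*2+0=6

26,6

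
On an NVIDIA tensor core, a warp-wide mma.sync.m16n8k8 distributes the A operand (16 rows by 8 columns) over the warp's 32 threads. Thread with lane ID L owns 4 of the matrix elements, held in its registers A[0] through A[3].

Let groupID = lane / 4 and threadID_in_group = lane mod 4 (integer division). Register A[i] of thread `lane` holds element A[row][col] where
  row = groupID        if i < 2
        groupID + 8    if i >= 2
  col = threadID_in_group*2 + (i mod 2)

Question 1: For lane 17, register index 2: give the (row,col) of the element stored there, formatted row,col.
12,2

lane 17: gr=4 (17/4), th=1 (17%4)
i=2: r=4+8=12, c=1*2+0=2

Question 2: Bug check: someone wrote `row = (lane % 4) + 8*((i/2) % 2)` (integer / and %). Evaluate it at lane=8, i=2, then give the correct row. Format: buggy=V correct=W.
buggy=8 correct=10

`(lane % 4) + 8*((i/2) % 2)`[8,2]->8
lane 8->8/4=2, 8 mod 4=0
i=2  r:2+8->10  c:2·0+0->0
row: 8 vs 10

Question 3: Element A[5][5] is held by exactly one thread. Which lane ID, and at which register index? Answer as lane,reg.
r=5⇒gr=5,Rb=0  c=5⇒th=2,odd=1
L=5*4+2=22  i=0*2+1=1

22,1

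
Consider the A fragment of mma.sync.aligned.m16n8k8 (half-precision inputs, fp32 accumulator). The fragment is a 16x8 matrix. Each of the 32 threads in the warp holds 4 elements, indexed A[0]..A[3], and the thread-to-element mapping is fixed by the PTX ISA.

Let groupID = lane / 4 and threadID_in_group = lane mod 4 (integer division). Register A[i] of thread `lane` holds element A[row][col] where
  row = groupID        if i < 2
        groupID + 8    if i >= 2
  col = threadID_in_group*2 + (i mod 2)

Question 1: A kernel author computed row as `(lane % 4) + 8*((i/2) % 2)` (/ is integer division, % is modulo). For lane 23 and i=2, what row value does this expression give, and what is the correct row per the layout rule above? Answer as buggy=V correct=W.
buggy=11 correct=13

`(lane % 4) + 8*((i/2) % 2)`[23,2]=>11
23: grp=5,tig=3
[2] (5+8,3*2+0) = (13,6)
row: 11 vs 13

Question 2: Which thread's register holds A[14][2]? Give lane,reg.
25,2

r=14⇒gr=6,Rb=1  c=2⇒th=1,odd=0
L=6*4+1=25  i=1*2+0=2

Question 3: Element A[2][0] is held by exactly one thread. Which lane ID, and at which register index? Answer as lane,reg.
8,0

r: 2->gid=2,r8=0  c: 0->tid=0,i&1=0
L=2*4+0=8  i=0*2+0=0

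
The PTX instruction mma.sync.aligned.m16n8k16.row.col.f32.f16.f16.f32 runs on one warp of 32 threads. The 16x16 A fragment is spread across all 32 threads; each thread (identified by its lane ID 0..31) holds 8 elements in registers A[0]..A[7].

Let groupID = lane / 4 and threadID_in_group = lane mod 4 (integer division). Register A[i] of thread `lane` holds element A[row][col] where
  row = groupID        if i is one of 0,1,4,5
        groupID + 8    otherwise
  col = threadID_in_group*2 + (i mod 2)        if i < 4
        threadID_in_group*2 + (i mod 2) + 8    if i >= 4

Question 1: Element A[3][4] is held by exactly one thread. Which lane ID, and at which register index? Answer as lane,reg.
r: 3->gid=3,r8=0  c: 4->c8=0,tid=2,i&1=0
L=3*4+2=14  i=0*4+0*2+0=0

14,0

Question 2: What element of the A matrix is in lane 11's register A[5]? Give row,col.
2,15

L=11→G=11>>2=2, T=11&3=3
[5]→row 2+0=2  col 3·2+1+8=15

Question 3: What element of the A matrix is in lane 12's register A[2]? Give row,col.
lane 12: gr=3 (12/4), th=0 (12%4)
i=2: r=3+8=11, c=0*2+0+0=0

11,0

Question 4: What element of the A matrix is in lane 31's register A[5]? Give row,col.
7,15

31: g=7,t=3
[5] (7+0,3*2+1+8) = (7,15)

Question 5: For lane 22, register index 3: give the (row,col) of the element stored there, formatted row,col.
lane 22: gid=5 (22/4), tid=2 (22%4)
i=3: r=5+8=13, c=2*2+1+0=5

13,5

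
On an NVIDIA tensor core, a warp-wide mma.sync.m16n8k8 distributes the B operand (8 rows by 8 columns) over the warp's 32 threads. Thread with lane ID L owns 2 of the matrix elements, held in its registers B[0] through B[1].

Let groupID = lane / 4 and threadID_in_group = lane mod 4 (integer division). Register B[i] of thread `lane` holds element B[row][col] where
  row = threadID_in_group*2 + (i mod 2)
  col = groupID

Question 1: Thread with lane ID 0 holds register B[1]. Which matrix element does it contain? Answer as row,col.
0: gr=0,th=0
[1] (0*2+1,0) = (1,0)

1,0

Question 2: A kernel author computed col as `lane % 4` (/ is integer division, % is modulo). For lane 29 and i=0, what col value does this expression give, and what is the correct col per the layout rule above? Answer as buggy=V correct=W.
`lane % 4`[29,0]->1
29: gid=7,tid=1
[0] (1*2+0,7) = (2,7)
col: 1 vs 7

buggy=1 correct=7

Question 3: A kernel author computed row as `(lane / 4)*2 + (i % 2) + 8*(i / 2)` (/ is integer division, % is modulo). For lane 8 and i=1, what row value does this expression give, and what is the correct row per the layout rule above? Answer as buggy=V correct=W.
buggy=5 correct=1

`(lane / 4)*2 + (i % 2) + 8*(i / 2)`[8,1]->5
lane 8: gid=2 (8/4), tid=0 (8%4)
i=1: r=0*2+1=1, c=gid=2
row: 5 vs 1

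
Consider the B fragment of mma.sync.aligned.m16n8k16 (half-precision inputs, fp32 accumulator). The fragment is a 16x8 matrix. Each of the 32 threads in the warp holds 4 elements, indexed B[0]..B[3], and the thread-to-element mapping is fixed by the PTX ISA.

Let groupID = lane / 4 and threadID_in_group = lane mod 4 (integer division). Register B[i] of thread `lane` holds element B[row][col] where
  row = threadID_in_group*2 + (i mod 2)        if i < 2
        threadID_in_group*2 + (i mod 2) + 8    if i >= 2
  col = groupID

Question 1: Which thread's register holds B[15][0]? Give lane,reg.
3,3

c: 0->gid=0  r: 15->r8=1,tid=3,i&1=1
L=0*4+3=3  i=1*2+1=3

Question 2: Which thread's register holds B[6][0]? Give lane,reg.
3,0

c:0=>grp=0  r:6=>rB=0,tig=3,lo=0
L=0*4+3=3  i=0*2+0=0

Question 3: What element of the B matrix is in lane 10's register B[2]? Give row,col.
12,2

L=10→G=10>>2=2, T=10&3=2
[2]→row 2·2+0+8=12  col G=2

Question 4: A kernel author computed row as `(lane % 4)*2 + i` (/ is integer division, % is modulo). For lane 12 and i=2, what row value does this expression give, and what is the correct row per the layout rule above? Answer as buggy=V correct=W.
`(lane % 4)*2 + i`[12,2]->2
lane 12: gid=3 (12/4), tid=0 (12%4)
i=2: r=0*2+0+8=8, c=gid=3
row: 2 vs 8

buggy=2 correct=8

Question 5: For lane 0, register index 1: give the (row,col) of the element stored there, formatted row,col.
lane 0→0/4=0, 0 mod 4=0
i=1  r:2·0+1+0→1  c:0

1,0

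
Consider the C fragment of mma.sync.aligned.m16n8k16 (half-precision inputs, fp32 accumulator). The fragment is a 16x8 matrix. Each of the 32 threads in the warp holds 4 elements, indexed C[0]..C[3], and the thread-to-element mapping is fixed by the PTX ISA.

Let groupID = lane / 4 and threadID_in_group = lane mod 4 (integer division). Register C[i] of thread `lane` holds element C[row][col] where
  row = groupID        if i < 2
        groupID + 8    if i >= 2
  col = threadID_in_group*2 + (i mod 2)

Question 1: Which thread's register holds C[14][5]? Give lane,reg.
r=14->g=6,rb=1  c=5->t=2,b0=1
L=6*4+2=26  i=1*2+1=3

26,3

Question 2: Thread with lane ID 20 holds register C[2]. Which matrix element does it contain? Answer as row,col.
L=20⇒gr=20>>2=5, th=20&3=0
[2]⇒row 5+8=13  col 0·2+0=0

13,0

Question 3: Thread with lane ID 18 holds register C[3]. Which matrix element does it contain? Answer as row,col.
L=18→G=18>>2=4, T=18&3=2
[3]→row 4+8=12  col 2·2+1=5

12,5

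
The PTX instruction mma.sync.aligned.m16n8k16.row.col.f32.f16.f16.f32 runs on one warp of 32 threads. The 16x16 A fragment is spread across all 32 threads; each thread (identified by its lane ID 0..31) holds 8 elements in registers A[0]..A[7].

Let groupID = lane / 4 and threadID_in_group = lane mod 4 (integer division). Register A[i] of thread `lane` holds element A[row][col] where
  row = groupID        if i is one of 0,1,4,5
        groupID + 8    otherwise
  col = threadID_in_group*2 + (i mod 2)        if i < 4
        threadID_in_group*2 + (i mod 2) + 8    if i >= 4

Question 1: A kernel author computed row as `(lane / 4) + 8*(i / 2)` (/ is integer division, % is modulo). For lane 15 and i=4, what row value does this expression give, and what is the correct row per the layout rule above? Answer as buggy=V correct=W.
`(lane / 4) + 8*(i / 2)`[15,4]=>19
15: grp=3,tig=3
[4] (3+0,3*2+0+8) = (3,14)
row: 19 vs 3

buggy=19 correct=3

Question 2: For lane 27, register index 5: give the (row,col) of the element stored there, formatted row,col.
6,15

27: g=6,t=3
[5] (6+0,3*2+1+8) = (6,15)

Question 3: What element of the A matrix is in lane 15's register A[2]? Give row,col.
15: grp=3,tig=3
[2] (3+8,3*2+0+0) = (11,6)

11,6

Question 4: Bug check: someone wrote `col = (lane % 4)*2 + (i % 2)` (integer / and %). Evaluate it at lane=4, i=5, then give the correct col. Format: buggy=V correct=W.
`(lane % 4)*2 + (i % 2)`[4,5]⇒1
lane 4⇒4/4=1, 4 mod 4=0
i=5  r:1+0⇒1  c:2·0+1+8⇒9
col: 1 vs 9

buggy=1 correct=9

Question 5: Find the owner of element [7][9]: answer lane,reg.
r=7→G=7,rhi=0  c=9→chi=1,T=0,p=1
L=7*4+0=28  i=1*4+0*2+1=5

28,5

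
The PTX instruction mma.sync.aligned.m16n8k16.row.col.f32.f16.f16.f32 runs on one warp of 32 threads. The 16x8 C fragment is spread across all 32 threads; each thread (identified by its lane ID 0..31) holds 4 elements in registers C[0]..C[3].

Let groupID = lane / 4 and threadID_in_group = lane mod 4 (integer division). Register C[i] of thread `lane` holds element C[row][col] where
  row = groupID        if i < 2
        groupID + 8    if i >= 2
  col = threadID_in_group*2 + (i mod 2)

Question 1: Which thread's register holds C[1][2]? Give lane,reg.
r: 1->gid=1,r8=0  c: 2->tid=1,i&1=0
L=1*4+1=5  i=0*2+0=0

5,0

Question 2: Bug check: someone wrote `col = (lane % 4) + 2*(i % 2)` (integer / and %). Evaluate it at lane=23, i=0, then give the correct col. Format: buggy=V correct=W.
`(lane % 4) + 2*(i % 2)`[23,0]→3
lane 23: G=5 (23/4), T=3 (23%4)
i=0: r=5+0=5, c=3*2+0=6
col: 3 vs 6

buggy=3 correct=6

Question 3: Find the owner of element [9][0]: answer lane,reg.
r=9⇒gr=1,Rb=1  c=0⇒th=0,odd=0
L=1*4+0=4  i=1*2+0=2

4,2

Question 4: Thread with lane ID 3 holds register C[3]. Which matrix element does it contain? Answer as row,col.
8,7

lane 3=>3/4=0, 3 mod 4=3
i=3  r:0+8=>8  c:2·3+1=>7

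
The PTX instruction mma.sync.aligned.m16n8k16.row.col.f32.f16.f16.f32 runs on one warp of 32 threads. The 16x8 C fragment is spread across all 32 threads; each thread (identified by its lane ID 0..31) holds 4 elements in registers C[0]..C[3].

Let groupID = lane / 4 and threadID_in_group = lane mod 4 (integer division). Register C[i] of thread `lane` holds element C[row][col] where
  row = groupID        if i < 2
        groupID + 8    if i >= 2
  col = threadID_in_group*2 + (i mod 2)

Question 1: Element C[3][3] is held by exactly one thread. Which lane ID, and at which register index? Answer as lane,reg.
13,1

r=3⇒gr=3,Rb=0  c=3⇒th=1,odd=1
L=3*4+1=13  i=0*2+1=1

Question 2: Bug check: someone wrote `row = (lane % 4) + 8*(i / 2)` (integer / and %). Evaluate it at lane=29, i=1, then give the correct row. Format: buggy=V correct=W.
`(lane % 4) + 8*(i / 2)`[29,1]=>1
lane 29=>29/4=7, 29 mod 4=1
i=1  r:7+0=>7  c:2·1+1=>3
row: 1 vs 7

buggy=1 correct=7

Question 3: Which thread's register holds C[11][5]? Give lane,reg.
r:11=>grp=3,rB=1  c:5=>tig=2,lo=1
L=3*4+2=14  i=1*2+1=3

14,3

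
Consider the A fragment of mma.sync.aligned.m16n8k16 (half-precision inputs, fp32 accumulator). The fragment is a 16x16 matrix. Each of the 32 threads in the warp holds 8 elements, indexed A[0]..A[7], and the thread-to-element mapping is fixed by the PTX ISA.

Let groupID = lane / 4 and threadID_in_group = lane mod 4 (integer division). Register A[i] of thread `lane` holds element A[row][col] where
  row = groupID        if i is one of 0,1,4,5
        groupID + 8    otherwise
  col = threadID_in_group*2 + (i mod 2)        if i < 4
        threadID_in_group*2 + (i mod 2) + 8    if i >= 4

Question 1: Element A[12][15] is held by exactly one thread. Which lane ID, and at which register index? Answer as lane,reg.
r=12→G=4,rhi=1  c=15→chi=1,T=3,p=1
L=4*4+3=19  i=1*4+1*2+1=7

19,7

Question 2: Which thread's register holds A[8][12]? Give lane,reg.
r:8=>grp=0,rB=1  c:12=>cB=1,tig=2,lo=0
L=0*4+2=2  i=1*4+1*2+0=6

2,6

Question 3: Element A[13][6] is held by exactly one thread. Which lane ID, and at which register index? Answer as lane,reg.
23,2

r:13=>grp=5,rB=1  c:6=>cB=0,tig=3,lo=0
L=5*4+3=23  i=0*4+1*2+0=2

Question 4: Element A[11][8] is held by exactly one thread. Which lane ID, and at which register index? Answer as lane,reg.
r=11→G=3,rhi=1  c=8→chi=1,T=0,p=0
L=3*4+0=12  i=1*4+1*2+0=6

12,6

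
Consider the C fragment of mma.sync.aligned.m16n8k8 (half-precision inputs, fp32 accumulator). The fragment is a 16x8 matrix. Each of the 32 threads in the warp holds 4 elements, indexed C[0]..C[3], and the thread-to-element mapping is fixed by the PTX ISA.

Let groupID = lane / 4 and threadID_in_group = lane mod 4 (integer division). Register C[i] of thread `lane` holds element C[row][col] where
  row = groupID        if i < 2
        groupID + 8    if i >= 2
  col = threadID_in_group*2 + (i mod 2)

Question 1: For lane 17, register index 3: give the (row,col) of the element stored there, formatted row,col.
17: gr=4,th=1
[3] (4+8,1*2+1) = (12,3)

12,3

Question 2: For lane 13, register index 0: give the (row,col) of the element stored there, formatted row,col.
lane 13⇒13/4=3, 13 mod 4=1
i=0  r:3+0⇒3  c:2·1+0⇒2

3,2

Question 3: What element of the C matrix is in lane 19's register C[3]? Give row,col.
12,7

lane 19->19/4=4, 19 mod 4=3
i=3  r:4+8->12  c:2·3+1->7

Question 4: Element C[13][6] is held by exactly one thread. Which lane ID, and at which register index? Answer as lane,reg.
r=13⇒gr=5,Rb=1  c=6⇒th=3,odd=0
L=5*4+3=23  i=1*2+0=2

23,2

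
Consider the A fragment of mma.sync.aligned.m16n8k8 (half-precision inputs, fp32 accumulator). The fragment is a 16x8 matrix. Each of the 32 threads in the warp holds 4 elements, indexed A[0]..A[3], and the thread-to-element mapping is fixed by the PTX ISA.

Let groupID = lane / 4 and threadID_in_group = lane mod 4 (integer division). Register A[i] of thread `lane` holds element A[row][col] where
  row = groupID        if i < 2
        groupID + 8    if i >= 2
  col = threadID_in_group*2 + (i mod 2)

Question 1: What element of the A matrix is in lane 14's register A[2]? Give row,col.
L=14→G=14>>2=3, T=14&3=2
[2]→row 3+8=11  col 2·2+0=4

11,4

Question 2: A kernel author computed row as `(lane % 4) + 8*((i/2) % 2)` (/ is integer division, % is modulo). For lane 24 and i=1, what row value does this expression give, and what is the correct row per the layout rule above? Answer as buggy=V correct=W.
`(lane % 4) + 8*((i/2) % 2)`[24,1]→0
24: G=6,T=0
[1] (6+0,0*2+1) = (6,1)
row: 0 vs 6

buggy=0 correct=6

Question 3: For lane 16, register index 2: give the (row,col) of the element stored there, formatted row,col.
12,0

L=16→G=16>>2=4, T=16&3=0
[2]→row 4+8=12  col 0·2+0=0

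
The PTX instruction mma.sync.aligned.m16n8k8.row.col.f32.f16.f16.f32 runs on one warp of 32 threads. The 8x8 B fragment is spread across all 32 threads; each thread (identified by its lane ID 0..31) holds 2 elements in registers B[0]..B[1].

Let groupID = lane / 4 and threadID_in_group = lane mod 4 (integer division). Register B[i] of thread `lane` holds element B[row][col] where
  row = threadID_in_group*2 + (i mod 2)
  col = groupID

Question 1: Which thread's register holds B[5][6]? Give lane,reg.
26,1

c=6→G=6  r=5→T=2,p=1
L=6*4+2=26  i=1=1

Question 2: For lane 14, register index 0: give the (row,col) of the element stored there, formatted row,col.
lane 14: gr=3 (14/4), th=2 (14%4)
i=0: r=2*2+0=4, c=gr=3

4,3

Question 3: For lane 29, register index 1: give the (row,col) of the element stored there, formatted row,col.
3,7

29: G=7,T=1
[1] (1*2+1,7) = (3,7)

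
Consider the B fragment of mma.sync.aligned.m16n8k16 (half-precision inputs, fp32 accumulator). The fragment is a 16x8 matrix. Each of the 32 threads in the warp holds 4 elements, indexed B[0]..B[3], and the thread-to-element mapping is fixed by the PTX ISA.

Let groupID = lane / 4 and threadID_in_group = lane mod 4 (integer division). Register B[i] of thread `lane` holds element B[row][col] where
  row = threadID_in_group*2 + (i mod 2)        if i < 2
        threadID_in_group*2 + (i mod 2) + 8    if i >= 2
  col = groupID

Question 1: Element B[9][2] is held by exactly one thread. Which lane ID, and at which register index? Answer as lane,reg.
8,3

c=2->g=2  r=9->rb=1,t=0,b0=1
L=2*4+0=8  i=1*2+1=3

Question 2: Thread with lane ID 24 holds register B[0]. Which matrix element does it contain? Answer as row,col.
0,6

lane 24: grp=6 (24/4), tig=0 (24%4)
i=0: r=0*2+0+0=0, c=grp=6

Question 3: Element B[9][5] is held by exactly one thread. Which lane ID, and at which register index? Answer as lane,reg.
20,3

c=5⇒gr=5  r=9⇒Rb=1,th=0,odd=1
L=5*4+0=20  i=1*2+1=3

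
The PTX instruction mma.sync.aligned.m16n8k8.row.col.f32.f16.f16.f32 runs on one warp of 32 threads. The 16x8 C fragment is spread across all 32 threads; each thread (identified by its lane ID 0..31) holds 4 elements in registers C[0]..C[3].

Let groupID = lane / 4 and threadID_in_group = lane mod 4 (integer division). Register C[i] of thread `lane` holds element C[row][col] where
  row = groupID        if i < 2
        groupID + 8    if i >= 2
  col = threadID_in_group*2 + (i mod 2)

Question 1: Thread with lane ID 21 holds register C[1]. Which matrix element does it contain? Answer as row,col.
21: grp=5,tig=1
[1] (5+0,1*2+1) = (5,3)

5,3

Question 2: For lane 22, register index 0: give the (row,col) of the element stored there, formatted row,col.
L=22⇒gr=22>>2=5, th=22&3=2
[0]⇒row 5+0=5  col 2·2+0=4

5,4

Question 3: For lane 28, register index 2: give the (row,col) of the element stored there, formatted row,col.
15,0

lane 28→28/4=7, 28 mod 4=0
i=2  r:7+8→15  c:2·0+0→0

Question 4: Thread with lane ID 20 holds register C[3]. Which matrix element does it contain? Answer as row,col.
13,1

L=20→G=20>>2=5, T=20&3=0
[3]→row 5+8=13  col 0·2+1=1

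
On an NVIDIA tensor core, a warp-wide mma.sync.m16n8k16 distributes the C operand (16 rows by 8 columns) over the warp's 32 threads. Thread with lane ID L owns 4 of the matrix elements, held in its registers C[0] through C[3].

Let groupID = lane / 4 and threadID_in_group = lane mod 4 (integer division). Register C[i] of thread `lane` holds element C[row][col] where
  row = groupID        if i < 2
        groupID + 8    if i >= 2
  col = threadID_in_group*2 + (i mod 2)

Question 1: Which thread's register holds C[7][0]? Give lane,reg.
28,0

r=7⇒gr=7,Rb=0  c=0⇒th=0,odd=0
L=7*4+0=28  i=0*2+0=0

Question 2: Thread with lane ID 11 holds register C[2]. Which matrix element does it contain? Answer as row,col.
lane 11: gr=2 (11/4), th=3 (11%4)
i=2: r=2+8=10, c=3*2+0=6

10,6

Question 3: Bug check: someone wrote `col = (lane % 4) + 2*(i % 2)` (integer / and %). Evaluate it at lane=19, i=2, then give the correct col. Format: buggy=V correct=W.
buggy=3 correct=6

`(lane % 4) + 2*(i % 2)`[19,2]→3
lane 19→19/4=4, 19 mod 4=3
i=2  r:4+8→12  c:2·3+0→6
col: 3 vs 6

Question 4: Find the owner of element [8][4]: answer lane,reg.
r:8=>grp=0,rB=1  c:4=>tig=2,lo=0
L=0*4+2=2  i=1*2+0=2

2,2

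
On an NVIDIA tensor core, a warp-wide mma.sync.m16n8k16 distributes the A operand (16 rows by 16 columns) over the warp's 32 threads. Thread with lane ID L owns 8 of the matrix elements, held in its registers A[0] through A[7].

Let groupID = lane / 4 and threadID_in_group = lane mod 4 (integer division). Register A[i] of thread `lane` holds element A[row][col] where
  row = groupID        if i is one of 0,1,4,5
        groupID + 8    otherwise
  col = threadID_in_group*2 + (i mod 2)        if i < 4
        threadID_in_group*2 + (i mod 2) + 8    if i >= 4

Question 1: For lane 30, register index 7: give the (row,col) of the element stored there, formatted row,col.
15,13

lane 30->30/4=7, 30 mod 4=2
i=7  r:7+8->15  c:2·2+1+8->13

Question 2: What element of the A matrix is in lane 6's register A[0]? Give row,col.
lane 6=>6/4=1, 6 mod 4=2
i=0  r:1+0=>1  c:2·2+0+0=>4

1,4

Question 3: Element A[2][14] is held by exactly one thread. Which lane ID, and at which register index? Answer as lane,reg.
11,4

r:2=>grp=2,rB=0  c:14=>cB=1,tig=3,lo=0
L=2*4+3=11  i=1*4+0*2+0=4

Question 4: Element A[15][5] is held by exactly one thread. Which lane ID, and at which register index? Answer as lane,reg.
r:15=>grp=7,rB=1  c:5=>cB=0,tig=2,lo=1
L=7*4+2=30  i=0*4+1*2+1=3

30,3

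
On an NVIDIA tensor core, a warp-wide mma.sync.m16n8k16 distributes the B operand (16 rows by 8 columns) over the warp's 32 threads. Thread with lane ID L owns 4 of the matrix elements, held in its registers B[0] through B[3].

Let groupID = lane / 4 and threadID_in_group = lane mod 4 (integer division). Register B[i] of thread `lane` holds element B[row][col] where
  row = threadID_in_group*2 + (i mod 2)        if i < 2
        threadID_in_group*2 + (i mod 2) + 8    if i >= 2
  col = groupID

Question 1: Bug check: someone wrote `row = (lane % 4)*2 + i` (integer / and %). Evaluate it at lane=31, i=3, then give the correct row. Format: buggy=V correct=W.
buggy=9 correct=15

`(lane % 4)*2 + i`[31,3]⇒9
L=31⇒gr=31>>2=7, th=31&3=3
[3]⇒row 3·2+1+8=15  col gr=7
row: 9 vs 15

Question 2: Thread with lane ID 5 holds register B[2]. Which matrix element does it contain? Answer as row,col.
10,1

L=5->gid=5>>2=1, tid=5&3=1
[2]->row 1·2+0+8=10  col gid=1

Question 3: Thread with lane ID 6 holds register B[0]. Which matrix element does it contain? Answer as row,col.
4,1

lane 6→6/4=1, 6 mod 4=2
i=0  r:2·2+0+0→4  c:1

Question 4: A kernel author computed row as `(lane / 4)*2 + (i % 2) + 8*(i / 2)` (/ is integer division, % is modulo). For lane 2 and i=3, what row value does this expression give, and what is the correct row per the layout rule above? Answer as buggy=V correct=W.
`(lane / 4)*2 + (i % 2) + 8*(i / 2)`[2,3]→9
lane 2→2/4=0, 2 mod 4=2
i=3  r:2·2+1+8→13  c:0
row: 9 vs 13

buggy=9 correct=13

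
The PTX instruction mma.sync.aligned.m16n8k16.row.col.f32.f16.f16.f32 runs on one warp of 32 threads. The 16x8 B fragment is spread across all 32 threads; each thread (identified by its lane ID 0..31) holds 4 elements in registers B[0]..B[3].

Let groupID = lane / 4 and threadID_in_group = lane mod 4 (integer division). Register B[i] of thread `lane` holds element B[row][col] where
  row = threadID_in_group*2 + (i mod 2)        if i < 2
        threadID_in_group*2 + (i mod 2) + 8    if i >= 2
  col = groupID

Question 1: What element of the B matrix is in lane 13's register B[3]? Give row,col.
11,3

lane 13: G=3 (13/4), T=1 (13%4)
i=3: r=1*2+1+8=11, c=G=3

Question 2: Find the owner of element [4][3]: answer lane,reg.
14,0

c:3=>grp=3  r:4=>rB=0,tig=2,lo=0
L=3*4+2=14  i=0*2+0=0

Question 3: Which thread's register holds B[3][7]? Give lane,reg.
c=7→G=7  r=3→rhi=0,T=1,p=1
L=7*4+1=29  i=0*2+1=1

29,1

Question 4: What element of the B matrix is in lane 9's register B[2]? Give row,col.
10,2

9: gr=2,th=1
[2] (1*2+0+8,2) = (10,2)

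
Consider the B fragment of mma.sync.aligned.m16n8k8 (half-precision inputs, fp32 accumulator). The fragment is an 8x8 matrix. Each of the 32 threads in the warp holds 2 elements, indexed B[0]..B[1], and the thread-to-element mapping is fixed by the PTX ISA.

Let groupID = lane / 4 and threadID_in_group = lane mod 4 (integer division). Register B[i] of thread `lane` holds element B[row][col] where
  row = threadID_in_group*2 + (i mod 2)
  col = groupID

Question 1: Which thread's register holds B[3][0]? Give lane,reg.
c=0→G=0  r=3→T=1,p=1
L=0*4+1=1  i=1=1

1,1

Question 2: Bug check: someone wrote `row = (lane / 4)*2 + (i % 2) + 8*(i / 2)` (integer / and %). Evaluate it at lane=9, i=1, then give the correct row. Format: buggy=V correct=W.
`(lane / 4)*2 + (i % 2) + 8*(i / 2)`[9,1]->5
9: gid=2,tid=1
[1] (1*2+1,2) = (3,2)
row: 5 vs 3

buggy=5 correct=3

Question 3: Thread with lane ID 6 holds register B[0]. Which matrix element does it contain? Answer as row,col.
4,1

lane 6: gid=1 (6/4), tid=2 (6%4)
i=0: r=2*2+0=4, c=gid=1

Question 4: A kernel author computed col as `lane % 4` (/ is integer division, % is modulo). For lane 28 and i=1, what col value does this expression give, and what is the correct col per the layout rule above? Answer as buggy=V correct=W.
buggy=0 correct=7

`lane % 4`[28,1]->0
28: gid=7,tid=0
[1] (0*2+1,7) = (1,7)
col: 0 vs 7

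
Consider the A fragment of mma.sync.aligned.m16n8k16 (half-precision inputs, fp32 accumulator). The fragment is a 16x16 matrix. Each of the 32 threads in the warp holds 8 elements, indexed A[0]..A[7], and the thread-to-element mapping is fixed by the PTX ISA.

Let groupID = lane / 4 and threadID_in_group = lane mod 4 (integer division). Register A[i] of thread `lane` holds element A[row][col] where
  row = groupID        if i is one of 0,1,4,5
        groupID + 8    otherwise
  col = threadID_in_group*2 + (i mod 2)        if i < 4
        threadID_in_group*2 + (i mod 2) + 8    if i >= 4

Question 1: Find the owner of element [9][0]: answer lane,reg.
r:9=>grp=1,rB=1  c:0=>cB=0,tig=0,lo=0
L=1*4+0=4  i=0*4+1*2+0=2

4,2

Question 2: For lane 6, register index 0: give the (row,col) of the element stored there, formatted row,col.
lane 6→6/4=1, 6 mod 4=2
i=0  r:1+0→1  c:2·2+0+0→4

1,4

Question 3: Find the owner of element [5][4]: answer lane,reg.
r=5->g=5,rb=0  c=4->cb=0,t=2,b0=0
L=5*4+2=22  i=0*4+0*2+0=0

22,0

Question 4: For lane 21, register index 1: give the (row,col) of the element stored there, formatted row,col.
L=21⇒gr=21>>2=5, th=21&3=1
[1]⇒row 5+0=5  col 1·2+1+0=3

5,3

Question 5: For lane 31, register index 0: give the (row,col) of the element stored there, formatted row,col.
31: gid=7,tid=3
[0] (7+0,3*2+0+0) = (7,6)

7,6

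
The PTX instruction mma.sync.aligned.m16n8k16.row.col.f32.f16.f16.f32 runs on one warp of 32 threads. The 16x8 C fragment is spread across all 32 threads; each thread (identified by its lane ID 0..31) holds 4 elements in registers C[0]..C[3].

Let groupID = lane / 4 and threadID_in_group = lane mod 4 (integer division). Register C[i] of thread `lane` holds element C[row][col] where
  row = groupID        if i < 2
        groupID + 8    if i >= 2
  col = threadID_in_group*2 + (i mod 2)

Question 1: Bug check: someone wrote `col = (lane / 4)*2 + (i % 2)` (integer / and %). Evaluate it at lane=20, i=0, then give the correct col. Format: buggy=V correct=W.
`(lane / 4)*2 + (i % 2)`[20,0]=>10
L=20=>grp=20>>2=5, tig=20&3=0
[0]=>row 5+0=5  col 0·2+0=0
col: 10 vs 0

buggy=10 correct=0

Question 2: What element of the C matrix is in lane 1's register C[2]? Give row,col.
lane 1: G=0 (1/4), T=1 (1%4)
i=2: r=0+8=8, c=1*2+0=2

8,2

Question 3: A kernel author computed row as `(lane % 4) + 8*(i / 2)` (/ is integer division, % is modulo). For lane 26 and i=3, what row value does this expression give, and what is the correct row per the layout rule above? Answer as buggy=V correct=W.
buggy=10 correct=14

`(lane % 4) + 8*(i / 2)`[26,3]->10
26: gid=6,tid=2
[3] (6+8,2*2+1) = (14,5)
row: 10 vs 14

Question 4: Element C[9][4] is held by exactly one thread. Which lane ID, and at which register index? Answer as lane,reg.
r:9=>grp=1,rB=1  c:4=>tig=2,lo=0
L=1*4+2=6  i=1*2+0=2

6,2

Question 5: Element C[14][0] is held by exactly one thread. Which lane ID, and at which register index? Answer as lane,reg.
24,2

r=14->g=6,rb=1  c=0->t=0,b0=0
L=6*4+0=24  i=1*2+0=2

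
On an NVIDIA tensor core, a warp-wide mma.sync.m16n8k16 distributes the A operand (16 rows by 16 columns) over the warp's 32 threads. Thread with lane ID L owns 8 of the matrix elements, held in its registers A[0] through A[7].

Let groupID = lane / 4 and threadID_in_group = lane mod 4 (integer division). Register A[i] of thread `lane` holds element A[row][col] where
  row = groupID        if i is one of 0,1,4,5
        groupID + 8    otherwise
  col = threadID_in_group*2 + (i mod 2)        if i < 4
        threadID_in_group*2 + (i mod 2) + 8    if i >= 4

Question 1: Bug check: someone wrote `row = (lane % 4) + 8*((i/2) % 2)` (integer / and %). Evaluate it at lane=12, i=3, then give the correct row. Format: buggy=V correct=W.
buggy=8 correct=11

`(lane % 4) + 8*((i/2) % 2)`[12,3]->8
lane 12->12/4=3, 12 mod 4=0
i=3  r:3+8->11  c:2·0+1+0->1
row: 8 vs 11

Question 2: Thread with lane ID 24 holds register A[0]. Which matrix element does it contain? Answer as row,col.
lane 24: G=6 (24/4), T=0 (24%4)
i=0: r=6+0=6, c=0*2+0+0=0

6,0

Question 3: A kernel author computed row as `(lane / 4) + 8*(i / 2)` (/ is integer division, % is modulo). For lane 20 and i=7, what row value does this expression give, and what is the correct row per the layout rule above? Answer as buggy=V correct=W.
buggy=29 correct=13

`(lane / 4) + 8*(i / 2)`[20,7]→29
20: G=5,T=0
[7] (5+8,0*2+1+8) = (13,9)
row: 29 vs 13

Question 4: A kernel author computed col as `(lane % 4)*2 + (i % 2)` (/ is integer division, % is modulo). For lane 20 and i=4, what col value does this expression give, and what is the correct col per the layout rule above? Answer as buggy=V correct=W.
buggy=0 correct=8

`(lane % 4)*2 + (i % 2)`[20,4]=>0
20: grp=5,tig=0
[4] (5+0,0*2+0+8) = (5,8)
col: 0 vs 8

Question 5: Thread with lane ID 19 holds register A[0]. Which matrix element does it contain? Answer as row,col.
4,6

L=19⇒gr=19>>2=4, th=19&3=3
[0]⇒row 4+0=4  col 3·2+0+0=6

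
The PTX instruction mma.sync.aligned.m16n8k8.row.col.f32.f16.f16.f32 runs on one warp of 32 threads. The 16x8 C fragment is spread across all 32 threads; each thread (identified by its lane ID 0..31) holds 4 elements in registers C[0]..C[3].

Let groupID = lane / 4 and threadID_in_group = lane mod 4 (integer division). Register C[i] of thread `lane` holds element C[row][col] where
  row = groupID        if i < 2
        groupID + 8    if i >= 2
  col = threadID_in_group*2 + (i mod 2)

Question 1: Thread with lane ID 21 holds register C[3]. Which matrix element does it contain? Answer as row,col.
13,3

L=21→G=21>>2=5, T=21&3=1
[3]→row 5+8=13  col 1·2+1=3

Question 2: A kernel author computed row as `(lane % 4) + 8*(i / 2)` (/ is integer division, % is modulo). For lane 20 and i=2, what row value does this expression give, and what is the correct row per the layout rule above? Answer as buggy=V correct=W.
`(lane % 4) + 8*(i / 2)`[20,2]->8
20: gid=5,tid=0
[2] (5+8,0*2+0) = (13,0)
row: 8 vs 13

buggy=8 correct=13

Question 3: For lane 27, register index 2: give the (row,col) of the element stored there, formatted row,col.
14,6

L=27->gid=27>>2=6, tid=27&3=3
[2]->row 6+8=14  col 3·2+0=6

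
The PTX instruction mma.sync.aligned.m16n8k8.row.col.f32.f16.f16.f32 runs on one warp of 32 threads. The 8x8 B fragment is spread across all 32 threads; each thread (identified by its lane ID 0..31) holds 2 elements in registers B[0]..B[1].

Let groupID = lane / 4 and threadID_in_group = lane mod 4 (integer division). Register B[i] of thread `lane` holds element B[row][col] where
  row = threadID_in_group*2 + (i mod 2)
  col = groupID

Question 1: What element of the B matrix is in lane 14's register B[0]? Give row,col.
lane 14->14/4=3, 14 mod 4=2
i=0  r:2·2+0->4  c:3

4,3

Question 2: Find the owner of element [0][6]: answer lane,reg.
c:6=>grp=6  r:0=>tig=0,lo=0
L=6*4+0=24  i=0=0

24,0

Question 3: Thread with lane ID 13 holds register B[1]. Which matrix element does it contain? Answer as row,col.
3,3

L=13->g=13>>2=3, t=13&3=1
[1]->row 1·2+1=3  col g=3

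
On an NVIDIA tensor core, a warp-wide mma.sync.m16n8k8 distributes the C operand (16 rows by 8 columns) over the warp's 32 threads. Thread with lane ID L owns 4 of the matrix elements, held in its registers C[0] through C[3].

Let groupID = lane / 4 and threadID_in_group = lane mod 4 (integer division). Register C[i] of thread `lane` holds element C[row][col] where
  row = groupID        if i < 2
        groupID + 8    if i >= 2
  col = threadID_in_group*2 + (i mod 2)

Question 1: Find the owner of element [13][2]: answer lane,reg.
r=13→G=5,rhi=1  c=2→T=1,p=0
L=5*4+1=21  i=1*2+0=2

21,2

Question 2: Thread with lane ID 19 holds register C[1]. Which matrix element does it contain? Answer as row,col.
4,7

lane 19→19/4=4, 19 mod 4=3
i=1  r:4+0→4  c:2·3+1→7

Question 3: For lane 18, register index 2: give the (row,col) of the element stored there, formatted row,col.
lane 18->18/4=4, 18 mod 4=2
i=2  r:4+8->12  c:2·2+0->4

12,4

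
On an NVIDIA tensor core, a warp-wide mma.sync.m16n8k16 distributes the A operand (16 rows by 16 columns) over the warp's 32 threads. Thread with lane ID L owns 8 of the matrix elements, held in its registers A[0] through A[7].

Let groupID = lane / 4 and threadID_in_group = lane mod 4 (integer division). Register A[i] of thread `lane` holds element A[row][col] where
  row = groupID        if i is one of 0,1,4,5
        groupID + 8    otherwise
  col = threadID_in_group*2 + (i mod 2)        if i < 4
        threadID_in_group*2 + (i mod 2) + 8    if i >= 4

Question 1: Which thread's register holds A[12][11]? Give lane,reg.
17,7

r=12→G=4,rhi=1  c=11→chi=1,T=1,p=1
L=4*4+1=17  i=1*4+1*2+1=7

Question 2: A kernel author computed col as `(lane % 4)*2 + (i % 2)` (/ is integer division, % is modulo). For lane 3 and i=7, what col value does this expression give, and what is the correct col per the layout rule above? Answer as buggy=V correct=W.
`(lane % 4)*2 + (i % 2)`[3,7]=>7
lane 3=>3/4=0, 3 mod 4=3
i=7  r:0+8=>8  c:2·3+1+8=>15
col: 7 vs 15

buggy=7 correct=15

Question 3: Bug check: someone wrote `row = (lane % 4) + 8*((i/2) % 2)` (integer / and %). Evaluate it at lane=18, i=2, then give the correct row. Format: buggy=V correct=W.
`(lane % 4) + 8*((i/2) % 2)`[18,2]=>10
L=18=>grp=18>>2=4, tig=18&3=2
[2]=>row 4+8=12  col 2·2+0+0=4
row: 10 vs 12

buggy=10 correct=12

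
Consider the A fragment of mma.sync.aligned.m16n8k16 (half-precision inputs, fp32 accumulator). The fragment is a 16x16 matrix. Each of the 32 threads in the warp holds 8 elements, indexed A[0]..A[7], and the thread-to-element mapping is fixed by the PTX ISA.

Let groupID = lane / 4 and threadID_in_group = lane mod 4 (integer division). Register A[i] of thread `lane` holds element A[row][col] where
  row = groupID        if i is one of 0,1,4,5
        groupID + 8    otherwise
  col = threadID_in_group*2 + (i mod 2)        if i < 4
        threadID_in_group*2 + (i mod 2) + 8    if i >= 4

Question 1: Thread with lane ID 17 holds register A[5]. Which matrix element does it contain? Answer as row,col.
17: gid=4,tid=1
[5] (4+0,1*2+1+8) = (4,11)

4,11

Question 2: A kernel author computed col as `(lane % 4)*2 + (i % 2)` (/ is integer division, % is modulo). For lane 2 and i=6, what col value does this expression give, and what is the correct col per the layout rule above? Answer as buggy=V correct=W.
`(lane % 4)*2 + (i % 2)`[2,6]=>4
lane 2=>2/4=0, 2 mod 4=2
i=6  r:0+8=>8  c:2·2+0+8=>12
col: 4 vs 12

buggy=4 correct=12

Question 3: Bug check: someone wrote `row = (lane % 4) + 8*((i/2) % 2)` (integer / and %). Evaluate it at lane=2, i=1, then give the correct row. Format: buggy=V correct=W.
buggy=2 correct=0

`(lane % 4) + 8*((i/2) % 2)`[2,1]->2
2: g=0,t=2
[1] (0+0,2*2+1+0) = (0,5)
row: 2 vs 0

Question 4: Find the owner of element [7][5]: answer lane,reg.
r=7→G=7,rhi=0  c=5→chi=0,T=2,p=1
L=7*4+2=30  i=0*4+0*2+1=1

30,1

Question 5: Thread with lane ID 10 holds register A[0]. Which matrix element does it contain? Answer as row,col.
lane 10: gr=2 (10/4), th=2 (10%4)
i=0: r=2+0=2, c=2*2+0+0=4

2,4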